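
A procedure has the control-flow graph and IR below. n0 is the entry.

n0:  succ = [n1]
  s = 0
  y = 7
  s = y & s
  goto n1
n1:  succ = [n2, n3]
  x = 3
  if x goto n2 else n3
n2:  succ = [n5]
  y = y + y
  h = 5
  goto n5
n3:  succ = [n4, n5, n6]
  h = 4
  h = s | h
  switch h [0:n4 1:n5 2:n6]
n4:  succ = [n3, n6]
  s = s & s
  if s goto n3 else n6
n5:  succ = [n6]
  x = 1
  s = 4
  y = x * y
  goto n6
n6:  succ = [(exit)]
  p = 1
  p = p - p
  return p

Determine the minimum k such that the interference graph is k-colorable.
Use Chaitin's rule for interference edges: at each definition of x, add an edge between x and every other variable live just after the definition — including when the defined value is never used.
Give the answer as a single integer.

Block summaries:
  n0 def {s,y} use ∅
  n1 def {x} use ∅
  n2 def {h,y} use {y}
  n3 def {h} use {s}
  n4 def {s} use {s}
  n5 def {s,x,y} use {y}
  n6 def {p} use ∅

Live sets:
  live n0: ∅→{s,y}
  live n1: {s,y}→{s,y}
  live n2: {y}→{y}
  live n3: {s,y}→{s,y}
  live n4: {s,y}→{s,y}
  live n5: {y}→∅
  live n6: ∅→∅

Interference:
  h↔{s,y}
  p↔∅
  s↔{h,x,y}
  x↔{s,y}
  y↔{h,s,x}

Chromatic number:
  clique {h,s,y} ⇒ need ≥ 3
  assign h→c2 p→c0 s→c0 x→c2 y→c1 — no edge inside a register ⇒ χ ≤ 3
  χ = 3

Answer: 3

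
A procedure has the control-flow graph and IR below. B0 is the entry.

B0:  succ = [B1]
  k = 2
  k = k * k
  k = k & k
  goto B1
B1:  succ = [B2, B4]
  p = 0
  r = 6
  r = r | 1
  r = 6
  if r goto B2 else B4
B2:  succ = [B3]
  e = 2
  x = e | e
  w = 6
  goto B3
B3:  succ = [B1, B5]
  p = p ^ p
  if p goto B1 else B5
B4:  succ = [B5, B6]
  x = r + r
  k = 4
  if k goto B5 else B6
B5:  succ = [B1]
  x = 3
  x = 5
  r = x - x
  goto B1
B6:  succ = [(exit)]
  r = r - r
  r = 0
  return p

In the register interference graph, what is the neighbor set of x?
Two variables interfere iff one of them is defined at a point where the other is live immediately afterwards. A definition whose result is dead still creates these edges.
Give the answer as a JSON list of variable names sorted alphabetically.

Answer: ["p", "r"]

Derivation:
Block summaries:
  B0: {k} / ∅
  B1: {p,r} / ∅
  B2: {e,w,x} / ∅
  B3: {p} / {p}
  B4: {k,x} / {r}
  B5: {r,x} / ∅
  B6: {r} / {p,r}

Live sets:
  B0 li=∅ lo=∅
  B1 li=∅ lo={p,r}
  B2 li={p} lo={p}
  B3 li={p} lo=∅
  B4 li={p,r} lo={p,r}
  B5 li=∅ lo=∅
  B6 li={p,r} lo=∅

Interfere edges:
  e — {p}
  k — {p,r}
  p — {e,k,r,w,x}
  r — {k,p,x}
  w — {p}
  x — {p,r}

N(x) = ["p", "r"]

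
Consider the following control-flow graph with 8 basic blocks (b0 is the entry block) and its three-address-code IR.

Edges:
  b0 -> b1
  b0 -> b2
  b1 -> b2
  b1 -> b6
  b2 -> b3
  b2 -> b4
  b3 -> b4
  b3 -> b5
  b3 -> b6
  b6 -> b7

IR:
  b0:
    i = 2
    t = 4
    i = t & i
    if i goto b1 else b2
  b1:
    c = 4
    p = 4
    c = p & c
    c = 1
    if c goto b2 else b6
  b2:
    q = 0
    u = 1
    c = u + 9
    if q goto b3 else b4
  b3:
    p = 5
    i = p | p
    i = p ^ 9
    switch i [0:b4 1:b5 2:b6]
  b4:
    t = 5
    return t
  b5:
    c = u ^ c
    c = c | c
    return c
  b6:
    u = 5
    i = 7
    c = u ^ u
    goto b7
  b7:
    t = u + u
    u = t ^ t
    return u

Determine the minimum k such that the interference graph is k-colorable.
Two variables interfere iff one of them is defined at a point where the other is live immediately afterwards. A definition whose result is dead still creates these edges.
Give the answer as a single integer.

Answer: 4

Derivation:
Block summaries:
  b0: def={i,t} ue=∅
  b1: def={c,p} ue=∅
  b2: def={c,q,u} ue=∅
  b3: def={i,p} ue=∅
  b4: def={t} ue=∅
  b5: def={c} ue={c,u}
  b6: def={c,i,u} ue=∅
  b7: def={t,u} ue={u}

Backward fixpoint:
  b0: in=∅ out=∅
  b1: in=∅ out=∅
  b2: in=∅ out={c,u}
  b3: in={c,u} out={c,u}
  b4: in=∅ out=∅
  b5: in={c,u} out=∅
  b6: in=∅ out={u}
  b7: in={u} out=∅

Conflict graph:
  c: {i,p,q,u}
  i: {c,p,t,u}
  p: {c,i,u}
  q: {c,u}
  t: {i}
  u: {c,i,p,q}

Colouring:
  lower bound: {c,i,p,u} mutually conflict ⇒ χ ≥ 4
  4-colouring: R0={c,t}  R1={i,q}  R2={u}  R3={p}
  χ = 4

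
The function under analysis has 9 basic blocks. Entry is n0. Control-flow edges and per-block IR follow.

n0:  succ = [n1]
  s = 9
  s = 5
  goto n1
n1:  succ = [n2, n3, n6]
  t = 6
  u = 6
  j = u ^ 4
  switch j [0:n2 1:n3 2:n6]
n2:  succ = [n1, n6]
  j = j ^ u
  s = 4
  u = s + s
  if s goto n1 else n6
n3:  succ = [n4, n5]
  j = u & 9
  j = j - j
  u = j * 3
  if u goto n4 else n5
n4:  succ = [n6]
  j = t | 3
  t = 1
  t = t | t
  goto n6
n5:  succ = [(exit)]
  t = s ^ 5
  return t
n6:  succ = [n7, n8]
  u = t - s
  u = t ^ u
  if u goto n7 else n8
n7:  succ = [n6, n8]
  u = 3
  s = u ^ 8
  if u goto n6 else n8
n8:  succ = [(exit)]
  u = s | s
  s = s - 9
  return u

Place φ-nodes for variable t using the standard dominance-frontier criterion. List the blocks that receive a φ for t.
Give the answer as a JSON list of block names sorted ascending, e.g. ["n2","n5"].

idom tree: n1←n0 n2←n1 n3←n1 n4←n3 n5←n3 n6←n1 n7←n6 n8←n6
Dom∩ at merges:
  n1: preds {n0,n2}: {n0} ∩ {n0,n1,n2} = {n0}; idom=n0
  n6: preds {n1,n2,n4,n7}: {n0,n1} ∩ {n0,n1,n2} ∩ {n0,n1,n3,n4} ∩ {n0,n1,n6,n7} = {n0,n1}; idom=n1
  n8: preds {n6,n7}: {n0,n1,n6} ∩ {n0,n1,n6,n7} = {n0,n1,n6}; idom=n6

DF derivation:
  join n1 pred n0: · stop@n0
  join n1 pred n2: n2→n1 stop@n0
  join n6 pred n1: · stop@n1
  join n6 pred n2: n2 stop@n1
  join n6 pred n4: n4→n3 stop@n1
  join n6 pred n7: n7→n6 stop@n1
  join n8 pred n6: · stop@n6
  join n8 pred n7: n7 stop@n6
  DF(n0)=∅
  DF(n1)={n1}
  DF(n2)={n1,n6}
  DF(n3)={n6}
  DF(n4)={n6}
  DF(n5)=∅
  DF(n6)={n6}
  DF(n7)={n6,n8}
  DF(n8)=∅

φ for t: defs {n1,n4,n5}
  DF⁺ = {n1,n6}

Answer: ["n1", "n6"]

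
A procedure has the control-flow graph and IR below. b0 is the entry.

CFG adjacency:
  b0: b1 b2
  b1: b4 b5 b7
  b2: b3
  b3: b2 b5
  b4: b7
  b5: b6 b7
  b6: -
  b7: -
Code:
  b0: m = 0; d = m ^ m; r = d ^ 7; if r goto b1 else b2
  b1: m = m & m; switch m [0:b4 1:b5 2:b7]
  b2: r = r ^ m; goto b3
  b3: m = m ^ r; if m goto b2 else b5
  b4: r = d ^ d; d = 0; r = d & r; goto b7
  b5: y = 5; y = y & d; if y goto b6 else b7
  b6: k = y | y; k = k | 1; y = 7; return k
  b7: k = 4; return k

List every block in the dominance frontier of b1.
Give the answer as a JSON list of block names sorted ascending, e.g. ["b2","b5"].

idom tree: b1←b0 b2←b0 b3←b2 b4←b1 b5←b0 b6←b5 b7←b0
Join-block Dom:
  b2: preds {b0,b3}: {b0} ∩ {b0,b2,b3} = {b0}; idom=b0
  b5: preds {b1,b3}: {b0,b1} ∩ {b0,b2,b3} = {b0}; idom=b0
  b7: preds {b1,b4,b5}: {b0,b1} ∩ {b0,b1,b4} ∩ {b0,b5} = {b0}; idom=b0

DF walk-up:
  b2←b0: walk · to b0
  b2←b3: walk b3→b2 to b0
  b5←b1: walk b1 to b0
  b5←b3: walk b3→b2 to b0
  b7←b1: walk b1 to b0
  b7←b4: walk b4→b1 to b0
  b7←b5: walk b5 to b0
  b0: DF=∅
  b1: DF={b5,b7}
  b2: DF={b2,b5}
  b3: DF={b2,b5}
  b4: DF={b7}
  b5: DF={b7}
  b6: DF=∅
  b7: DF=∅

DF(b1) = ["b5", "b7"]

Answer: ["b5", "b7"]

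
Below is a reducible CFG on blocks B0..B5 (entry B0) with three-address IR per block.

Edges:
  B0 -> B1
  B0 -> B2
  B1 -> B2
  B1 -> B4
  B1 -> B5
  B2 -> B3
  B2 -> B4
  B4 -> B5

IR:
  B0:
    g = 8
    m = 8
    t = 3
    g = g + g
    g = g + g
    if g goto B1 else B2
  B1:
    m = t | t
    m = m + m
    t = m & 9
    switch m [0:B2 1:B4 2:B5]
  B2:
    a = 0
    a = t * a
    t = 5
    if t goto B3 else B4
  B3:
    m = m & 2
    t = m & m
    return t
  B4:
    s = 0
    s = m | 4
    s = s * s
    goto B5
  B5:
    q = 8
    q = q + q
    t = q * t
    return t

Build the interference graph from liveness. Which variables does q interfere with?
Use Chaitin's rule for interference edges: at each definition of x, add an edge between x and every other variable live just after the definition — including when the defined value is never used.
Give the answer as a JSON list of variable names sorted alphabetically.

Answer: ["t"]

Derivation:
def/use:
  B0: def={g,m,t} ue=∅
  B1: def={m,t} ue={t}
  B2: def={a,t} ue={t}
  B3: def={m,t} ue={m}
  B4: def={s} ue={m}
  B5: def={q,t} ue={t}

Backward fixpoint:
  B0: in=∅ out={m,t}
  B1: in={t} out={m,t}
  B2: in={m,t} out={m,t}
  B3: in={m} out=∅
  B4: in={m,t} out={t}
  B5: in={t} out=∅

Interference:
  a: {m,t}
  g: {m,t}
  m: {a,g,s,t}
  q: {t}
  s: {m,t}
  t: {a,g,m,q,s}

N(q) = ["t"]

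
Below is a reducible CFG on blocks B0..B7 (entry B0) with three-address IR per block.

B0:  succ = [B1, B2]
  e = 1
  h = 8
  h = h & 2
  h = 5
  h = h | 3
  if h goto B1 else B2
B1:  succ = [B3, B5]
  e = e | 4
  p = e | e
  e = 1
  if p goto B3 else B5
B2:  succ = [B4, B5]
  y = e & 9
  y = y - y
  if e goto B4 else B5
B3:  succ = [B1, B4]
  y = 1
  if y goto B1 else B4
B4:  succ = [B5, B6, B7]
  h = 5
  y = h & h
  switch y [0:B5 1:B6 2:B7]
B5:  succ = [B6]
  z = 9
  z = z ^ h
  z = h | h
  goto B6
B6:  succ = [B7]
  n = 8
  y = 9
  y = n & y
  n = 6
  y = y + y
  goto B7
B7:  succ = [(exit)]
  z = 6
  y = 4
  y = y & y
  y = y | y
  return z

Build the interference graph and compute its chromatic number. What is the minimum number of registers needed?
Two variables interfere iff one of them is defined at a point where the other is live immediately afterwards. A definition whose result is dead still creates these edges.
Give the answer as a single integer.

Per-block:
  B0: {e,h} / ∅
  B1: {e,p} / {e}
  B2: {y} / {e}
  B3: {y} / ∅
  B4: {h,y} / ∅
  B5: {z} / {h}
  B6: {n,y} / ∅
  B7: {y,z} / ∅

Liveness:
  live B0: ∅→{e,h}
  live B1: {e,h}→{e,h}
  live B2: {e,h}→{h}
  live B3: {e,h}→{e,h}
  live B4: ∅→{h}
  live B5: {h}→∅
  live B6: ∅→∅
  live B7: ∅→∅

Conflict graph:
  e — {h,p,y}
  h — {e,p,y,z}
  n — {y}
  p — {e,h}
  y — {e,h,n,z}
  z — {h,y}

Colouring:
  {e,h,p} pairwise interfere (3-clique) ⇒ χ ≥ 3
  3-colouring: R0={h,n}  R1={p,y}  R2={e,z}
  χ = 3

Answer: 3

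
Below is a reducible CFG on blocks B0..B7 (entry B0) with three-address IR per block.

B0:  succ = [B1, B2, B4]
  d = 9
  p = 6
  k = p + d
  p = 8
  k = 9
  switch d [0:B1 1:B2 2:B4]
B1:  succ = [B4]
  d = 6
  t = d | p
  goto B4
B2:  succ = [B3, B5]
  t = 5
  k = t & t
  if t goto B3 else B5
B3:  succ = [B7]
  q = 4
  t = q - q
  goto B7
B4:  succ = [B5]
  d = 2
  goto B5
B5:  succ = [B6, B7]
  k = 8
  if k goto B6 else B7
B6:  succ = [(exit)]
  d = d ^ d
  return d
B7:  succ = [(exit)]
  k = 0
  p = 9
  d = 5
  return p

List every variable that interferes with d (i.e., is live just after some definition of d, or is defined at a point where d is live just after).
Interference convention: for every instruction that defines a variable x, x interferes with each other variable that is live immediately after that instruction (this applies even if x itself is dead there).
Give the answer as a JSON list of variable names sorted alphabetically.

Answer: ["k", "p", "t"]

Analysis:
Block summaries:
  B0: {d,k,p} / ∅
  B1: {d,t} / {p}
  B2: {k,t} / ∅
  B3: {q,t} / ∅
  B4: {d} / ∅
  B5: {k} / ∅
  B6: {d} / {d}
  B7: {d,k,p} / ∅

Backward fixpoint:
  live B0: ∅→{d,p}
  live B1: {p}→∅
  live B2: {d}→{d}
  live B3: ∅→∅
  live B4: ∅→{d}
  live B5: {d}→{d}
  live B6: {d}→∅
  live B7: ∅→∅

Interference:
  d: {k,p,t}
  k: {d,p,t}
  p: {d,k}
  q: ∅
  t: {d,k}

N(d) = ["k", "p", "t"]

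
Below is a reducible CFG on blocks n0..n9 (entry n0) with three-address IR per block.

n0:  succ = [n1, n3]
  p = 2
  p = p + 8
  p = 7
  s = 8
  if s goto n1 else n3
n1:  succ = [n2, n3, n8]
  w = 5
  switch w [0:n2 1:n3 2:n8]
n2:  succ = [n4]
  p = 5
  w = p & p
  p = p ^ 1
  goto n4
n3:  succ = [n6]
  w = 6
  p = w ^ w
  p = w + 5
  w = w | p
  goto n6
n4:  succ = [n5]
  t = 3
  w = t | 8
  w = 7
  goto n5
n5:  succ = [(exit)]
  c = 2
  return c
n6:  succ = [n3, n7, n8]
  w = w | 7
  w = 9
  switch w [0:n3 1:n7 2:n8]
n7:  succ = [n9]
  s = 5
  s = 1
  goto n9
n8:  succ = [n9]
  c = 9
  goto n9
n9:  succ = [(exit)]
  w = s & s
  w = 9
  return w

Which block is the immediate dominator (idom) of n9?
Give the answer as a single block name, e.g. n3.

idom tree: n1←n0 n2←n1 n3←n0 n4←n2 n5←n4 n6←n3 n7←n6 n8←n0 n9←n0
Dom at joins:
  n3: preds {n0,n1,n6}: {n0} ∩ {n0,n1} ∩ {n0,n3,n6} = {n0}; idom=n0
  n8: preds {n1,n6}: {n0,n1} ∩ {n0,n3,n6} = {n0}; idom=n0
  n9: preds {n7,n8}: {n0,n3,n6,n7} ∩ {n0,n8} = {n0}; idom=n0

idom(n9) = n0

Answer: n0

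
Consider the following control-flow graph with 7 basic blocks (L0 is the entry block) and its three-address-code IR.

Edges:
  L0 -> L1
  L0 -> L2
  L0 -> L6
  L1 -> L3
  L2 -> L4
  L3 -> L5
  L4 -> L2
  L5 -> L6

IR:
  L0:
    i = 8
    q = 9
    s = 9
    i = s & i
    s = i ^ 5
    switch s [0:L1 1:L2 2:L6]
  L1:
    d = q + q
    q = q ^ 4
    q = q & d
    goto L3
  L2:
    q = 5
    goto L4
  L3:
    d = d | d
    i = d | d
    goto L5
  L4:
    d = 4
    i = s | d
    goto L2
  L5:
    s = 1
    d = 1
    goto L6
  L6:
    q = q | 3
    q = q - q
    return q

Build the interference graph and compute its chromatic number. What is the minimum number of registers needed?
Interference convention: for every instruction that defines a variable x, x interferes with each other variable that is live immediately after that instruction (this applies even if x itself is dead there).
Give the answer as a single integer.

def/use:
  L0: {i,q,s} / ∅
  L1: {d,q} / {q}
  L2: {q} / ∅
  L3: {d,i} / {d}
  L4: {d,i} / {s}
  L5: {d,s} / ∅
  L6: {q} / {q}

Live sets:
  L0: in=∅ out={q,s}
  L1: in={q} out={d,q}
  L2: in={s} out={s}
  L3: in={d,q} out={q}
  L4: in={s} out={s}
  L5: in={q} out={q}
  L6: in={q} out=∅

Interfere edges:
  d — {q,s}
  i — {q,s}
  q — {d,i,s}
  s — {d,i,q}

Registers:
  lower bound: {d,q,s} mutually conflict ⇒ χ ≥ 3
  assign d→r2 i→r2 q→r0 s→r1 — no edge inside a register ⇒ χ ≤ 3
  χ = 3

Answer: 3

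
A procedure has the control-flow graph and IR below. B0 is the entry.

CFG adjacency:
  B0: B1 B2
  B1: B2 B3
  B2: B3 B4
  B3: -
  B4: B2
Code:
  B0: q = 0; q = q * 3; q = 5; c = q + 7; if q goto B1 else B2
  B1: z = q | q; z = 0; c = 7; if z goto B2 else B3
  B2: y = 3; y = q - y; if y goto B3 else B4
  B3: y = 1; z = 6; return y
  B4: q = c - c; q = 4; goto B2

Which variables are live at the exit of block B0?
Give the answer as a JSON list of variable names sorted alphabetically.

Block summaries:
  B0: def={c,q} ue=∅
  B1: def={c,z} ue={q}
  B2: def={y} ue={q}
  B3: def={y,z} ue=∅
  B4: def={q} ue={c}

Backward fixpoint:
  live B0: ∅→{c,q}
  live B1: {q}→{c,q}
  live B2: {c,q}→{c}
  live B3: ∅→∅
  live B4: {c}→{c,q}

live-out(B0) = ["c", "q"]

Answer: ["c", "q"]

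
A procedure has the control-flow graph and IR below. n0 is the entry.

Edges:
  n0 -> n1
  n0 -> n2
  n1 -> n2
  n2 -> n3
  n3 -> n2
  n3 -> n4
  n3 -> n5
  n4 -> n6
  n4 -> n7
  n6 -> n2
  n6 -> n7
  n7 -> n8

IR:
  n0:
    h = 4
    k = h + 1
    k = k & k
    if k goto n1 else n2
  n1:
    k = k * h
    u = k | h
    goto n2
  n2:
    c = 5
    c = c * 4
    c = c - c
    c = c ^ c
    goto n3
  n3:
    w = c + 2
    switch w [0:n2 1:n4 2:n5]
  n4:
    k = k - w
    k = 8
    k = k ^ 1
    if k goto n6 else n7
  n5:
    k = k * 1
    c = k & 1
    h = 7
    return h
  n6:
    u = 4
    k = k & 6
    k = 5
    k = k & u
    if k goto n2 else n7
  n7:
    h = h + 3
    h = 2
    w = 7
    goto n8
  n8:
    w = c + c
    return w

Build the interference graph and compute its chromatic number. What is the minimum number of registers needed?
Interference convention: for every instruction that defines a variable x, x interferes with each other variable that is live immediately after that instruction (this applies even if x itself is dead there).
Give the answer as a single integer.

Answer: 4

Derivation:
Per-block:
  n0 def {h,k} use ∅
  n1 def {k,u} use {h,k}
  n2 def {c} use ∅
  n3 def {w} use {c}
  n4 def {k} use {k,w}
  n5 def {c,h,k} use {k}
  n6 def {k,u} use {k}
  n7 def {h,w} use {h}
  n8 def {w} use {c}

Backward fixpoint:
  n0 li=∅ lo={h,k}
  n1 li={h,k} lo={h,k}
  n2 li={h,k} lo={c,h,k}
  n3 li={c,h,k} lo={c,h,k,w}
  n4 li={c,h,k,w} lo={c,h,k}
  n5 li={k} lo=∅
  n6 li={c,h,k} lo={c,h,k}
  n7 li={c,h} lo={c}
  n8 li={c} lo=∅

Conflict graph:
  c — {h,k,u,w}
  h — {c,k,u,w}
  k — {c,h,u,w}
  u — {c,h,k}
  w — {c,h,k}

Chromatic number:
  {c,h,k,u} pairwise interfere (4-clique) ⇒ χ ≥ 4
  assign c→r0 h→r1 k→r2 u→r3 w→r3 — no edge inside a register ⇒ χ ≤ 4
  χ = 4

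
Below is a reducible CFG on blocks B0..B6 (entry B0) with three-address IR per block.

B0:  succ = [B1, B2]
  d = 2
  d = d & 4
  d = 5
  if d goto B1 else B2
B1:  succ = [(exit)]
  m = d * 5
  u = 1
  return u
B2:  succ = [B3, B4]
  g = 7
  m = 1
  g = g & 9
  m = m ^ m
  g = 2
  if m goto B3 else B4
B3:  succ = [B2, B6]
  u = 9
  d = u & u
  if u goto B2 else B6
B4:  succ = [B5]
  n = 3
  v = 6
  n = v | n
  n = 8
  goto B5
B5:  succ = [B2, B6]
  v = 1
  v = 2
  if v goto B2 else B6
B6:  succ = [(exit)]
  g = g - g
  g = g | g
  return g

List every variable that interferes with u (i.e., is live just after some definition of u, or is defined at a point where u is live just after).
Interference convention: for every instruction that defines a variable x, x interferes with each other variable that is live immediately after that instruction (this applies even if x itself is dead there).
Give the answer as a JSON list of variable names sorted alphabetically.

def/use:
  B0 def {d} use ∅
  B1 def {m,u} use {d}
  B2 def {g,m} use ∅
  B3 def {d,u} use ∅
  B4 def {n,v} use ∅
  B5 def {v} use ∅
  B6 def {g} use {g}

Backward fixpoint:
  live B0: ∅→{d}
  live B1: {d}→∅
  live B2: ∅→{g}
  live B3: {g}→{g}
  live B4: {g}→{g}
  live B5: {g}→{g}
  live B6: {g}→∅

Interfere edges:
  d — {g,u}
  g — {d,m,n,u,v}
  m — {g}
  n — {g,v}
  u — {d,g}
  v — {g,n}

N(u) = ["d", "g"]

Answer: ["d", "g"]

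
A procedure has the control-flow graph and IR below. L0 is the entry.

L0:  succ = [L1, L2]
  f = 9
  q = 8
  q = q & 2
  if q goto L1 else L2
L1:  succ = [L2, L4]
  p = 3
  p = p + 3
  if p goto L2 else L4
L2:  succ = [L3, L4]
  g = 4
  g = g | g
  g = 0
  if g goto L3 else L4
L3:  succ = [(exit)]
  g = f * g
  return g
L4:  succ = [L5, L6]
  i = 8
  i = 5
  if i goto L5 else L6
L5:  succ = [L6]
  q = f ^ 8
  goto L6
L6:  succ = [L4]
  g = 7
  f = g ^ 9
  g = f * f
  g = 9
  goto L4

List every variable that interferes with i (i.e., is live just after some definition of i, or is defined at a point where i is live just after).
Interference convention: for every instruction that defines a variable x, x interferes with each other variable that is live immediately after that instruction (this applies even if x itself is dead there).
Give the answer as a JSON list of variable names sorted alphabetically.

Block summaries:
  L0: def={f,q} ue=∅
  L1: def={p} ue=∅
  L2: def={g} ue=∅
  L3: def={g} ue={f,g}
  L4: def={i} ue=∅
  L5: def={q} ue={f}
  L6: def={f,g} ue=∅

Live sets:
  live L0: ∅→{f}
  live L1: {f}→{f}
  live L2: {f}→{f,g}
  live L3: {f,g}→∅
  live L4: {f}→{f}
  live L5: {f}→∅
  live L6: ∅→{f}

Interference:
  f: {g,i,p,q}
  g: {f}
  i: {f}
  p: {f}
  q: {f}

N(i) = ["f"]

Answer: ["f"]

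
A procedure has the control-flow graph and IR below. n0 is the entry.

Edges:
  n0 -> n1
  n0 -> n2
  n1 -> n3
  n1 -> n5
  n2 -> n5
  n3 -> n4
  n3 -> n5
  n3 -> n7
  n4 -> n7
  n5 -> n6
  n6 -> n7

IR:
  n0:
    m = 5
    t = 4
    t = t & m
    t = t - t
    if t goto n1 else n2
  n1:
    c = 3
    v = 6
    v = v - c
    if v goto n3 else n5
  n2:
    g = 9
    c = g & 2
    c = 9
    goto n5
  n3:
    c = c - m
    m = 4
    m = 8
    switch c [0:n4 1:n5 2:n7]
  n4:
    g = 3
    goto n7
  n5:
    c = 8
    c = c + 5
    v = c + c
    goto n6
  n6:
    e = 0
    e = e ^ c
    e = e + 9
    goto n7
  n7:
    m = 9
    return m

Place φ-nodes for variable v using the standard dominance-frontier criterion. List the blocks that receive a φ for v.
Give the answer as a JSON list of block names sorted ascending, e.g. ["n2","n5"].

idom tree: n1←n0 n2←n0 n3←n1 n4←n3 n5←n0 n6←n5 n7←n0
Dom at joins:
  n5: preds {n1,n2,n3}: {n0,n1} ∩ {n0,n2} ∩ {n0,n1,n3} = {n0}; idom=n0
  n7: preds {n3,n4,n6}: {n0,n1,n3} ∩ {n0,n1,n3,n4} ∩ {n0,n5,n6} = {n0}; idom=n0

DF derivation:
  n5←n1: walk n1 to n0
  n5←n2: walk n2 to n0
  n5←n3: walk n3→n1 to n0
  n7←n3: walk n3→n1 to n0
  n7←n4: walk n4→n3→n1 to n0
  n7←n6: walk n6→n5 to n0
  DF(n0)=∅
  DF(n1)={n5,n7}
  DF(n2)={n5}
  DF(n3)={n5,n7}
  DF(n4)={n7}
  DF(n5)={n7}
  DF(n6)={n7}
  DF(n7)=∅

φ for v: defs {n1,n5}
  DF⁺ = {n5,n7}

Answer: ["n5", "n7"]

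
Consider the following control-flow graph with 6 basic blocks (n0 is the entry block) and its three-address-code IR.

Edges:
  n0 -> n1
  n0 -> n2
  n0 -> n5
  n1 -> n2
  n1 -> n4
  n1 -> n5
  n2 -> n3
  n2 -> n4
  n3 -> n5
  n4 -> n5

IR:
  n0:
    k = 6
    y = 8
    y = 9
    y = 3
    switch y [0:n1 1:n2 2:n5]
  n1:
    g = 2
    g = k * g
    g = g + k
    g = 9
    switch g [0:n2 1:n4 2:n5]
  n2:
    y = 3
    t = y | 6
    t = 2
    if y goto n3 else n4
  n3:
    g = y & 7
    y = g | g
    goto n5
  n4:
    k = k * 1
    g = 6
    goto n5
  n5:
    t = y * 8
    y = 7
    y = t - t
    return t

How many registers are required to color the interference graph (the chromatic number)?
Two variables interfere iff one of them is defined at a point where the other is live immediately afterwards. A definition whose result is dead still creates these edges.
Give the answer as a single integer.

Answer: 3

Analysis:
Block summaries:
  n0: {k,y} / ∅
  n1: {g} / {k}
  n2: {t,y} / ∅
  n3: {g,y} / {y}
  n4: {g,k} / {k}
  n5: {t,y} / {y}

Backward fixpoint:
  n0 li=∅ lo={k,y}
  n1 li={k,y} lo={k,y}
  n2 li={k} lo={k,y}
  n3 li={y} lo={y}
  n4 li={k,y} lo={y}
  n5 li={y} lo=∅

Interfere edges:
  g: {k,y}
  k: {g,t,y}
  t: {k,y}
  y: {g,k,t}

Colouring:
  {g,k,y} pairwise interfere (3-clique) ⇒ χ ≥ 3
  assign g→r2 k→r0 t→r2 y→r1 — no edge inside a register ⇒ χ ≤ 3
  χ = 3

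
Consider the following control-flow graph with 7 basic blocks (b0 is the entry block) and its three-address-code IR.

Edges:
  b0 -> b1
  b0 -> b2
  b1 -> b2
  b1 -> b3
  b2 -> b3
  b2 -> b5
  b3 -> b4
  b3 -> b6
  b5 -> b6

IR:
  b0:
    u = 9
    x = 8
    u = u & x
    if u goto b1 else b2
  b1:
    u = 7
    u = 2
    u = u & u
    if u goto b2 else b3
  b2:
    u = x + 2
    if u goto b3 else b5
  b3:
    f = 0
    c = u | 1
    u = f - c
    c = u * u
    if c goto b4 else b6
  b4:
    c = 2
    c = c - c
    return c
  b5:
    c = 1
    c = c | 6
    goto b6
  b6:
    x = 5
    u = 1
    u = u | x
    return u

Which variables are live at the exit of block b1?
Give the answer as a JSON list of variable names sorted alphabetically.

Answer: ["u", "x"]

Working:
Per-block:
  b0: def={u,x} ue=∅
  b1: def={u} ue=∅
  b2: def={u} ue={x}
  b3: def={c,f,u} ue={u}
  b4: def={c} ue=∅
  b5: def={c} ue=∅
  b6: def={u,x} ue=∅

Live sets:
  b0: in=∅ out={x}
  b1: in={x} out={u,x}
  b2: in={x} out={u}
  b3: in={u} out=∅
  b4: in=∅ out=∅
  b5: in=∅ out=∅
  b6: in=∅ out=∅

live-out(b1) = ["u", "x"]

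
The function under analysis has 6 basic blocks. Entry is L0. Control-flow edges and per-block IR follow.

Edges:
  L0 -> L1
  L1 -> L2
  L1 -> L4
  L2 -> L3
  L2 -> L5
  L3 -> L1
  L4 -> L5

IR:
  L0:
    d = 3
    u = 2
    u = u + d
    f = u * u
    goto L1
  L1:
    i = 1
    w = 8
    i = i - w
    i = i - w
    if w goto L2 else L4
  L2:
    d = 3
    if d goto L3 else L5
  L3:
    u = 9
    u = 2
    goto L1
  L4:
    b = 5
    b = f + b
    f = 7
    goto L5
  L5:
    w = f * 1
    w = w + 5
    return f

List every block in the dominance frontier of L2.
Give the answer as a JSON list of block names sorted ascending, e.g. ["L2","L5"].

Answer: ["L1", "L5"]

Derivation:
idom tree: L1←L0 L2←L1 L3←L2 L4←L1 L5←L1
Dom at joins:
  L1: preds {L0,L3}: {L0} ∩ {L0,L1,L2,L3} = {L0}; idom=L0
  L5: preds {L2,L4}: {L0,L1,L2} ∩ {L0,L1,L4} = {L0,L1}; idom=L1

Frontier:
  join L1 pred L0: · stop@L0
  join L1 pred L3: L3→L2→L1 stop@L0
  join L5 pred L2: L2 stop@L1
  join L5 pred L4: L4 stop@L1
  DF(L0)=∅
  DF(L1)={L1}
  DF(L2)={L1,L5}
  DF(L3)={L1}
  DF(L4)={L5}
  DF(L5)=∅

DF(L2) = ["L1", "L5"]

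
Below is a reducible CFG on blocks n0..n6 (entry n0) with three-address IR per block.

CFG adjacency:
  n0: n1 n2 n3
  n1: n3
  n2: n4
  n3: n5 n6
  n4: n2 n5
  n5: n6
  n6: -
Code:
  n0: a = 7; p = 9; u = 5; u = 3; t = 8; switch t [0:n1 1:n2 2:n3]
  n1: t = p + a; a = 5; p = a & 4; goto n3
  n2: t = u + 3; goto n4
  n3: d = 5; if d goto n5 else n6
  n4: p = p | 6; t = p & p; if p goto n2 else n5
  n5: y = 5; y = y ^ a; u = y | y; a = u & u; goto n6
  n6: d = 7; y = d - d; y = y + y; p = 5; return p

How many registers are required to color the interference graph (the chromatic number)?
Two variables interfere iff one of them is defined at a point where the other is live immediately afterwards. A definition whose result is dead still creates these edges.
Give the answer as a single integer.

Answer: 4

Working:
def/use:
  n0 def {a,p,t,u} use ∅
  n1 def {a,p,t} use {a,p}
  n2 def {t} use {u}
  n3 def {d} use ∅
  n4 def {p,t} use {p}
  n5 def {a,u,y} use {a}
  n6 def {d,p,y} use ∅

Liveness:
  live n0: ∅→{a,p,u}
  live n1: {a,p}→{a}
  live n2: {a,p,u}→{a,p,u}
  live n3: {a}→{a}
  live n4: {a,p,u}→{a,p,u}
  live n5: {a}→∅
  live n6: ∅→∅

Conflict graph:
  a↔{d,p,t,u,y}
  d↔{a}
  p↔{a,t,u}
  t↔{a,p,u}
  u↔{a,p,t}
  y↔{a}

Colouring:
  {a,p,t,u} pairwise interfere (4-clique) ⇒ χ ≥ 4
  4-colouring: R0={a}  R1={d,p,y}  R2={t}  R3={u}
  χ = 4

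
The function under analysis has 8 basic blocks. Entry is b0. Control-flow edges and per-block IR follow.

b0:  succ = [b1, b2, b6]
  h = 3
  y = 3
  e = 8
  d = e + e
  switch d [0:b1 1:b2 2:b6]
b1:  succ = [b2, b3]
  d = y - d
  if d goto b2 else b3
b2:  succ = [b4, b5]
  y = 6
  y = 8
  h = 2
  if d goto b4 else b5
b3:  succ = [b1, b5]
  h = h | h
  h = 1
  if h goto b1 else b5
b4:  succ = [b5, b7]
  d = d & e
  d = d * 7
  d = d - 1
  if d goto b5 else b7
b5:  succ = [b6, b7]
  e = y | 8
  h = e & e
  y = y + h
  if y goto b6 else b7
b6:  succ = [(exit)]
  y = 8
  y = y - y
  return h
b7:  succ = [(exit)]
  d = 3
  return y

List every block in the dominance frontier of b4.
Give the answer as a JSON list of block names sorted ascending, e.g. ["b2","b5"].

idom tree: b1←b0 b2←b0 b3←b1 b4←b2 b5←b0 b6←b0 b7←b0
Dom∩ at merges:
  b1: preds {b0,b3}: {b0} ∩ {b0,b1,b3} = {b0}; idom=b0
  b2: preds {b0,b1}: {b0} ∩ {b0,b1} = {b0}; idom=b0
  b5: preds {b2,b3,b4}: {b0,b2} ∩ {b0,b1,b3} ∩ {b0,b2,b4} = {b0}; idom=b0
  b6: preds {b0,b5}: {b0} ∩ {b0,b5} = {b0}; idom=b0
  b7: preds {b4,b5}: {b0,b2,b4} ∩ {b0,b5} = {b0}; idom=b0

DF walk-up:
  b1←b0: walk · to b0
  b1←b3: walk b3→b1 to b0
  b2←b0: walk · to b0
  b2←b1: walk b1 to b0
  b5←b2: walk b2 to b0
  b5←b3: walk b3→b1 to b0
  b5←b4: walk b4→b2 to b0
  b6←b0: walk · to b0
  b6←b5: walk b5 to b0
  b7←b4: walk b4→b2 to b0
  b7←b5: walk b5 to b0
  b0: DF=∅
  b1: DF={b1,b2,b5}
  b2: DF={b5,b7}
  b3: DF={b1,b5}
  b4: DF={b5,b7}
  b5: DF={b6,b7}
  b6: DF=∅
  b7: DF=∅

DF(b4) = ["b5", "b7"]

Answer: ["b5", "b7"]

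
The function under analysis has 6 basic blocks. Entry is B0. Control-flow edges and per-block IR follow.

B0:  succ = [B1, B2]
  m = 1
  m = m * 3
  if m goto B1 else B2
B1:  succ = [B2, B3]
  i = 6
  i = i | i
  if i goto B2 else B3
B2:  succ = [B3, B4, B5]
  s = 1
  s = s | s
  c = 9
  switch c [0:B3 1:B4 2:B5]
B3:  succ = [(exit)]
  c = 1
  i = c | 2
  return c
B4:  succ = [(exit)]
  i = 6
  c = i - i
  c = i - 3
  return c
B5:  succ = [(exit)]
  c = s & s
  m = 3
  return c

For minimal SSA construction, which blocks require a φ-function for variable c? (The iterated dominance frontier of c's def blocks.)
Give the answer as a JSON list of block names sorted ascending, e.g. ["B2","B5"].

Answer: ["B3"]

Working:
idom tree: B1←B0 B2←B0 B3←B0 B4←B2 B5←B2
Dom at joins:
  B2: preds {B0,B1}: {B0} ∩ {B0,B1} = {B0}; idom=B0
  B3: preds {B1,B2}: {B0,B1} ∩ {B0,B2} = {B0}; idom=B0

DF walk-up:
  join B2 pred B0: · stop@B0
  join B2 pred B1: B1 stop@B0
  join B3 pred B1: B1 stop@B0
  join B3 pred B2: B2 stop@B0
  B0 → ∅
  B1 → {B2,B3}
  B2 → {B3}
  B3 → ∅
  B4 → ∅
  B5 → ∅

φ for c: defs {B2,B3,B4,B5}
  DF⁺ = {B3}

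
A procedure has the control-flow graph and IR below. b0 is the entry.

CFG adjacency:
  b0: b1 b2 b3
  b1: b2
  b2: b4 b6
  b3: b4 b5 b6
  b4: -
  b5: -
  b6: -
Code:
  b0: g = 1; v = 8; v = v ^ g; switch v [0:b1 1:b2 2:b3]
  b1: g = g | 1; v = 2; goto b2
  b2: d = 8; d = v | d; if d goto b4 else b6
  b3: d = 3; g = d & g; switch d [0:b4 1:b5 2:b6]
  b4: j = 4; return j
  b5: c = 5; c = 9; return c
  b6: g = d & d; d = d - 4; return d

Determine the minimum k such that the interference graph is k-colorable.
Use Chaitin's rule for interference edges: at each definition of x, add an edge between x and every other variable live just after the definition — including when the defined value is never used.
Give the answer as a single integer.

Answer: 3

Analysis:
def/use:
  b0: def={g,v} ue=∅
  b1: def={g,v} ue={g}
  b2: def={d} ue={v}
  b3: def={d,g} ue={g}
  b4: def={j} ue=∅
  b5: def={c} ue=∅
  b6: def={d,g} ue={d}

Live sets:
  b0 li=∅ lo={g,v}
  b1 li={g} lo={v}
  b2 li={v} lo={d}
  b3 li={g} lo={d}
  b4 li=∅ lo=∅
  b5 li=∅ lo=∅
  b6 li={d} lo=∅

Interfere edges:
  c — ∅
  d — {g,v}
  g — {d,v}
  j — ∅
  v — {d,g}

Chromatic number:
  clique {d,g,v} ⇒ need ≥ 3
  assign c→r0 d→r0 g→r1 j→r0 v→r2 — no edge inside a register ⇒ χ ≤ 3
  χ = 3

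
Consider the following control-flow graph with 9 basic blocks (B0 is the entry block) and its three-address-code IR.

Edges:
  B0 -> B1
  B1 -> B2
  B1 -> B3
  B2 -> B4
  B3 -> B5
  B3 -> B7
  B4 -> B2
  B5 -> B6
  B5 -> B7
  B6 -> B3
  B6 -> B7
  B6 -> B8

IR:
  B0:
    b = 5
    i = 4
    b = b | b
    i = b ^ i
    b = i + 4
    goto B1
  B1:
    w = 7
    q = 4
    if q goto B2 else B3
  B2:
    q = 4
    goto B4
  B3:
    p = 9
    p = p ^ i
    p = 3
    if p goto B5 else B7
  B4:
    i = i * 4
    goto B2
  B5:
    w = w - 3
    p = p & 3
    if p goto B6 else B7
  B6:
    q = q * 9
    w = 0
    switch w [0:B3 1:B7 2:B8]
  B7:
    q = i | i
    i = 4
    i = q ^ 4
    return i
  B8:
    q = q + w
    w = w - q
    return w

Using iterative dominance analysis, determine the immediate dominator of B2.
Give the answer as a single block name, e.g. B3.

Answer: B1

Derivation:
idom tree: B1←B0 B2←B1 B3←B1 B4←B2 B5←B3 B6←B5 B7←B3 B8←B6
Dom at joins:
  B2: preds {B1,B4}: {B0,B1} ∩ {B0,B1,B2,B4} = {B0,B1}; idom=B1
  B3: preds {B1,B6}: {B0,B1} ∩ {B0,B1,B3,B5,B6} = {B0,B1}; idom=B1
  B7: preds {B3,B5,B6}: {B0,B1,B3} ∩ {B0,B1,B3,B5} ∩ {B0,B1,B3,B5,B6} = {B0,B1,B3}; idom=B3

idom(B2) = B1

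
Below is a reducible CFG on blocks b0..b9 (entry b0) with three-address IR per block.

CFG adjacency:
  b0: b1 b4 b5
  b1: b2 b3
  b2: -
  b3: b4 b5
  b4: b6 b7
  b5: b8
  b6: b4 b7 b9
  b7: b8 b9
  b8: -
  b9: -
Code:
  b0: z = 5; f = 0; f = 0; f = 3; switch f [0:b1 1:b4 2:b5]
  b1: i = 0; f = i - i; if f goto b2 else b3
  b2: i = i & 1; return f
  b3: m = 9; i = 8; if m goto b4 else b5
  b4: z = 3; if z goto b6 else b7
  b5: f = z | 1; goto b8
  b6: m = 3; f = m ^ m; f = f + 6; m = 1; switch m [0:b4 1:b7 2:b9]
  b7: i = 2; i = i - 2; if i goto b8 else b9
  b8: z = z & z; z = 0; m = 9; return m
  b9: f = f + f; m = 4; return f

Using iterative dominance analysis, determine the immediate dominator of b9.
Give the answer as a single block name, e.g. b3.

idom tree: b1←b0 b2←b1 b3←b1 b4←b0 b5←b0 b6←b4 b7←b4 b8←b0 b9←b4
Dom at joins:
  b4: preds {b0,b3,b6}: {b0} ∩ {b0,b1,b3} ∩ {b0,b4,b6} = {b0}; idom=b0
  b5: preds {b0,b3}: {b0} ∩ {b0,b1,b3} = {b0}; idom=b0
  b7: preds {b4,b6}: {b0,b4} ∩ {b0,b4,b6} = {b0,b4}; idom=b4
  b8: preds {b5,b7}: {b0,b5} ∩ {b0,b4,b7} = {b0}; idom=b0
  b9: preds {b6,b7}: {b0,b4,b6} ∩ {b0,b4,b7} = {b0,b4}; idom=b4

idom(b9) = b4

Answer: b4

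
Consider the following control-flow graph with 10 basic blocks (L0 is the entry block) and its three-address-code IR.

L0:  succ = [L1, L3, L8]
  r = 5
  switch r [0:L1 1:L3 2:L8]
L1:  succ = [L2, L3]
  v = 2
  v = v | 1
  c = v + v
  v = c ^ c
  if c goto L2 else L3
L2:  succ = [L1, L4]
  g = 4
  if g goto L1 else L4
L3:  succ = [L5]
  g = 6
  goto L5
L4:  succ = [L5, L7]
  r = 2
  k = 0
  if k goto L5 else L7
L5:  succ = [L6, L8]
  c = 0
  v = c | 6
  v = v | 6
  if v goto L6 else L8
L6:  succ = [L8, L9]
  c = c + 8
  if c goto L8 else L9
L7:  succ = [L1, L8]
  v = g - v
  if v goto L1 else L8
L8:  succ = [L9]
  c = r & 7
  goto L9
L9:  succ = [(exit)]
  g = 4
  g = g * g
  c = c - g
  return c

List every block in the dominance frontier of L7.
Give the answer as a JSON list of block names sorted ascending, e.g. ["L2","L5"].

Answer: ["L1", "L8"]

Working:
idom tree: L1←L0 L2←L1 L3←L0 L4←L2 L5←L0 L6←L5 L7←L4 L8←L0 L9←L0
Dom at joins:
  L1: preds {L0,L2,L7}: {L0} ∩ {L0,L1,L2} ∩ {L0,L1,L2,L4,L7} = {L0}; idom=L0
  L3: preds {L0,L1}: {L0} ∩ {L0,L1} = {L0}; idom=L0
  L5: preds {L3,L4}: {L0,L3} ∩ {L0,L1,L2,L4} = {L0}; idom=L0
  L8: preds {L0,L5,L6,L7}: {L0} ∩ {L0,L5} ∩ {L0,L5,L6} ∩ {L0,L1,L2,L4,L7} = {L0}; idom=L0
  L9: preds {L6,L8}: {L0,L5,L6} ∩ {L0,L8} = {L0}; idom=L0

DF derivation:
  join L1 pred L0: · stop@L0
  join L1 pred L2: L2→L1 stop@L0
  join L1 pred L7: L7→L4→L2→L1 stop@L0
  join L3 pred L0: · stop@L0
  join L3 pred L1: L1 stop@L0
  join L5 pred L3: L3 stop@L0
  join L5 pred L4: L4→L2→L1 stop@L0
  join L8 pred L0: · stop@L0
  join L8 pred L5: L5 stop@L0
  join L8 pred L6: L6→L5 stop@L0
  join L8 pred L7: L7→L4→L2→L1 stop@L0
  join L9 pred L6: L6→L5 stop@L0
  join L9 pred L8: L8 stop@L0
  DF(L0)=∅
  DF(L1)={L1,L3,L5,L8}
  DF(L2)={L1,L5,L8}
  DF(L3)={L5}
  DF(L4)={L1,L5,L8}
  DF(L5)={L8,L9}
  DF(L6)={L8,L9}
  DF(L7)={L1,L8}
  DF(L8)={L9}
  DF(L9)=∅

DF(L7) = ["L1", "L8"]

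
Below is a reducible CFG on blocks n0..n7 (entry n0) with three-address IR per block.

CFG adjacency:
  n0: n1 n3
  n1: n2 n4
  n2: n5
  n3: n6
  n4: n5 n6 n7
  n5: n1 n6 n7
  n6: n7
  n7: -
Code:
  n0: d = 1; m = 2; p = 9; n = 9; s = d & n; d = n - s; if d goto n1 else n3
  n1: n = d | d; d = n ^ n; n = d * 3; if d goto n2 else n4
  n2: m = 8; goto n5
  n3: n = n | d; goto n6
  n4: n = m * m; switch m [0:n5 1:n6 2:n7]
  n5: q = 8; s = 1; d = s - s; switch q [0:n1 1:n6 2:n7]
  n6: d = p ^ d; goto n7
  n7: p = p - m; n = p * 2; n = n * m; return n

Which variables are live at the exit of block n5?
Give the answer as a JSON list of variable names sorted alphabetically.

Per-block:
  n0: def={d,m,n,p,s} ue=∅
  n1: def={d,n} ue={d}
  n2: def={m} ue=∅
  n3: def={n} ue={d,n}
  n4: def={n} ue={m}
  n5: def={d,q,s} ue=∅
  n6: def={d} ue={d,p}
  n7: def={n,p} ue={m,p}

Liveness:
  live n0: ∅→{d,m,n,p}
  live n1: {d,m,p}→{d,m,p}
  live n2: {p}→{m,p}
  live n3: {d,m,n,p}→{d,m,p}
  live n4: {d,m,p}→{d,m,p}
  live n5: {m,p}→{d,m,p}
  live n6: {d,m,p}→{m,p}
  live n7: {m,p}→∅

live-out(n5) = ["d", "m", "p"]

Answer: ["d", "m", "p"]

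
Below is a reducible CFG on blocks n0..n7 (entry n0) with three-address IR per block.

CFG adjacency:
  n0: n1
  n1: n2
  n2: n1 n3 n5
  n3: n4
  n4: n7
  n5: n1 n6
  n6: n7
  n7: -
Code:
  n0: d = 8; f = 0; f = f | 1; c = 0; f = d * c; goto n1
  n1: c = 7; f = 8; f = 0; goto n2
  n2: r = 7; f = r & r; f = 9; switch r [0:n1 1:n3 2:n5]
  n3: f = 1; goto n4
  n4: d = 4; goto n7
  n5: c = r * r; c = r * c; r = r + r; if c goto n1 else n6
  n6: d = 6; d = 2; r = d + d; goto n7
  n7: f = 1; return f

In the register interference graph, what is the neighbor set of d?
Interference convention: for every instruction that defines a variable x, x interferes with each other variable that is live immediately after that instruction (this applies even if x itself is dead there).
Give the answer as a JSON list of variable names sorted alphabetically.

Answer: ["c", "f"]

Analysis:
Block summaries:
  n0: {c,d,f} / ∅
  n1: {c,f} / ∅
  n2: {f,r} / ∅
  n3: {f} / ∅
  n4: {d} / ∅
  n5: {c,r} / {r}
  n6: {d,r} / ∅
  n7: {f} / ∅

Liveness:
  n0: in=∅ out=∅
  n1: in=∅ out=∅
  n2: in=∅ out={r}
  n3: in=∅ out=∅
  n4: in=∅ out=∅
  n5: in={r} out=∅
  n6: in=∅ out=∅
  n7: in=∅ out=∅

Interference:
  c — {d,r}
  d — {c,f}
  f — {d,r}
  r — {c,f}

N(d) = ["c", "f"]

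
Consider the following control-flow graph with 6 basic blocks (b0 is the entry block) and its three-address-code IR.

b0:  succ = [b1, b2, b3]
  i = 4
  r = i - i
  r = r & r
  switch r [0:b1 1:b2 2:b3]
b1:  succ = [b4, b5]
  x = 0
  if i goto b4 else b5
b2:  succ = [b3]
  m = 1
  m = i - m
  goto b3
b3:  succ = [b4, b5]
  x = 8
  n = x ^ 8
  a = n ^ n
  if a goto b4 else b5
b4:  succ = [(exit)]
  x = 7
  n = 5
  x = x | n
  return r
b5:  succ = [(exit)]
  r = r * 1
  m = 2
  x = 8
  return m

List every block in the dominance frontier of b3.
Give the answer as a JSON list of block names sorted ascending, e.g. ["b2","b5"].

idom tree: b1←b0 b2←b0 b3←b0 b4←b0 b5←b0
Join-block Dom:
  b3: preds {b0,b2}: {b0} ∩ {b0,b2} = {b0}; idom=b0
  b4: preds {b1,b3}: {b0,b1} ∩ {b0,b3} = {b0}; idom=b0
  b5: preds {b1,b3}: {b0,b1} ∩ {b0,b3} = {b0}; idom=b0

DF derivation:
  b3←b0: walk · to b0
  b3←b2: walk b2 to b0
  b4←b1: walk b1 to b0
  b4←b3: walk b3 to b0
  b5←b1: walk b1 to b0
  b5←b3: walk b3 to b0
  b0: DF=∅
  b1: DF={b4,b5}
  b2: DF={b3}
  b3: DF={b4,b5}
  b4: DF=∅
  b5: DF=∅

DF(b3) = ["b4", "b5"]

Answer: ["b4", "b5"]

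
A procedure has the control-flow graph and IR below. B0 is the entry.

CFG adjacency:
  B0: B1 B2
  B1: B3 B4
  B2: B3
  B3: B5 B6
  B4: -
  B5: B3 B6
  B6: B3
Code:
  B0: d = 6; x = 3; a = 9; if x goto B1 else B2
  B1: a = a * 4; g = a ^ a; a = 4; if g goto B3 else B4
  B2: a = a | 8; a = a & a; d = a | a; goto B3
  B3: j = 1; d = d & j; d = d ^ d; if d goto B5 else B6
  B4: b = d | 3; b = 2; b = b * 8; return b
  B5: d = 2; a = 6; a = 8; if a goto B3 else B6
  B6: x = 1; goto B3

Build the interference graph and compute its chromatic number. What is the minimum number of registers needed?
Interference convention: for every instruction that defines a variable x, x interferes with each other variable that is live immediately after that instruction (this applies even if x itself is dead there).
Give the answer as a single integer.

Answer: 3

Analysis:
Block summaries:
  B0 def {a,d,x} use ∅
  B1 def {a,g} use {a}
  B2 def {a,d} use {a}
  B3 def {d,j} use {d}
  B4 def {b} use {d}
  B5 def {a,d} use ∅
  B6 def {x} use ∅

Liveness:
  live B0: ∅→{a,d}
  live B1: {a,d}→{d}
  live B2: {a}→{d}
  live B3: {d}→{d}
  live B4: {d}→∅
  live B5: ∅→{d}
  live B6: {d}→{d}

Interfere edges:
  a: {d,g,x}
  b: ∅
  d: {a,g,j,x}
  g: {a,d}
  j: {d}
  x: {a,d}

Chromatic number:
  lower bound: {a,d,g} mutually conflict ⇒ χ ≥ 3
  3-colouring: r0={b,d}  r1={a,j}  r2={g,x}
  χ = 3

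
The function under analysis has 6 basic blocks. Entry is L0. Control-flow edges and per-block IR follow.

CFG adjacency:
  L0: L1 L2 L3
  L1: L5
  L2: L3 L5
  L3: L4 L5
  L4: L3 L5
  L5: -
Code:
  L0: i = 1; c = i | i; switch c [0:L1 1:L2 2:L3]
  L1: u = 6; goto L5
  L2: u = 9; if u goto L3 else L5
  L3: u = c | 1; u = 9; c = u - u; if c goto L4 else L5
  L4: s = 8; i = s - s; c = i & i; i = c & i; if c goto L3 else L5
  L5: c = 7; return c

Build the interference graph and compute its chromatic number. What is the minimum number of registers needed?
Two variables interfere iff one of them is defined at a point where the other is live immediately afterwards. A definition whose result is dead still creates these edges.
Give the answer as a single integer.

Answer: 2

Analysis:
def/use:
  L0 def {c,i} use ∅
  L1 def {u} use ∅
  L2 def {u} use ∅
  L3 def {c,u} use {c}
  L4 def {c,i,s} use ∅
  L5 def {c} use ∅

Liveness:
  live L0: ∅→{c}
  live L1: ∅→∅
  live L2: {c}→{c}
  live L3: {c}→∅
  live L4: ∅→{c}
  live L5: ∅→∅

Conflict graph:
  c↔{i,u}
  i↔{c}
  s↔∅
  u↔{c}

Registers:
  clique {c,i} ⇒ need ≥ 2
  assign c→R0 i→R1 s→R0 u→R1 — no edge inside a register ⇒ χ ≤ 2
  χ = 2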